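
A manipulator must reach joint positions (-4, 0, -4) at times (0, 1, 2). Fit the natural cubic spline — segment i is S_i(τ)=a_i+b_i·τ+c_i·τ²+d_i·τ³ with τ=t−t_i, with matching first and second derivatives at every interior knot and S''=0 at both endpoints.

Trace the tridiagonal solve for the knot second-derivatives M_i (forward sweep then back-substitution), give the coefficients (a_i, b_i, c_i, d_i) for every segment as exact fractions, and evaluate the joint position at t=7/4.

Δ: Δ0=4, Δ1=-4
row 1: diag=4, rhs=-48; c'=1/4, d'=-12
back: M1=-12
M: M0=0, M1=-12, M2=0
seg 0: a=-4, c=M0/2=0, d=(M1−M0)/(6·1)=-2, b=Δ0−h0·(2M0+M1)/6=6
seg 1: a=0, c=M1/2=-6, d=(M2−M1)/(6·1)=2, b=Δ1−h1·(2M1+M2)/6=0
t_q=7/4 → seg 1, τ=3/4; S=0+0·τ+-6·τ²+2·τ³=-81/32

  seg 0: a=-4 b=6 c=0 d=-2
  seg 1: a=0 b=0 c=-6 d=2
S(7/4) = -81/32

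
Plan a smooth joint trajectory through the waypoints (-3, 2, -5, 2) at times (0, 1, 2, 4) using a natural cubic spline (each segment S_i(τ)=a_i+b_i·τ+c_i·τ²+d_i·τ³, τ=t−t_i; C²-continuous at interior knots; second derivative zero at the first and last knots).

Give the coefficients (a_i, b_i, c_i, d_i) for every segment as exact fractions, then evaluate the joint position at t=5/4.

Δ: Δ0=5, Δ1=-7, Δ2=7/2
row 1: diag=4, rhs=-72; c'=1/4, d'=-18
row 2: denom=6−1·1/4=23/4; d'=(63−1·-18)/(23/4)=324/23
back: M2=324/23
back: M1=-18−1/4·324/23=-495/23
M: M0=0, M1=-495/23, M2=324/23, M3=0
seg 0: a=-3, c=M0/2=0, d=(M1−M0)/(6·1)=-165/46, b=Δ0−h0·(2M0+M1)/6=395/46
seg 1: a=2, c=M1/2=-495/46, d=(M2−M1)/(6·1)=273/46, b=Δ1−h1·(2M1+M2)/6=-50/23
seg 2: a=-5, c=M2/2=162/23, d=(M3−M2)/(6·2)=-27/23, b=Δ2−h2·(2M2+M3)/6=-271/46
t_q=5/4 → seg 1, τ=1/4; S=2+-50/23·τ+-495/46·τ²+273/46·τ³=2581/2944

  seg 0: a=-3 b=395/46 c=0 d=-165/46
  seg 1: a=2 b=-50/23 c=-495/46 d=273/46
  seg 2: a=-5 b=-271/46 c=162/23 d=-27/23
S(5/4) = 2581/2944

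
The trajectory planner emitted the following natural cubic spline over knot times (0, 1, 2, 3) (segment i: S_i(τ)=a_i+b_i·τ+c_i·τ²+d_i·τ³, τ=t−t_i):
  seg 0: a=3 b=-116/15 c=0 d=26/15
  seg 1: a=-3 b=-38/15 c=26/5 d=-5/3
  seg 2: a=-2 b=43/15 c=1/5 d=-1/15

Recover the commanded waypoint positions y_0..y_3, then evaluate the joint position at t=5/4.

y_0=3 y_1=-3 y_2=-2 y_3=1
S(5/4) = -1067/320

y_0 = S_0(0) = a_0 = 3
y_1 = S_1(0) = a_1 = -3
y_2 = S_2(0) = a_2 = -2
y_3 = S_2(1) = 1
t_q=5/4 is in segment 1 (τ=1/4); S_1(τ)=-1067/320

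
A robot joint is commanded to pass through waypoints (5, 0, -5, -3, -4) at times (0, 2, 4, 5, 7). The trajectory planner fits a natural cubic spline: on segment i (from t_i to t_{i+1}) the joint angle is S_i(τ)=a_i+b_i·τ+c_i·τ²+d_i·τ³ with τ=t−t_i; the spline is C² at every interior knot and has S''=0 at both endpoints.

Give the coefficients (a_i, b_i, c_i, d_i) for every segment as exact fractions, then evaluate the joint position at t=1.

Δ: Δ0=-5/2, Δ1=-5/2, Δ2=2, Δ3=-1/2
row 1: diag=8, rhs=0; c'=1/4, d'=0
row 2: denom=6−2·1/4=11/2; d'=(27−2·0)/(11/2)=54/11
row 3: denom=6−1·2/11=64/11; d'=(-15−1·54/11)/(64/11)=-219/64
back: M3=-219/64
back: M2=54/11−2/11·-219/64=177/32
back: M1=0−1/4·177/32=-177/128
M: M0=0, M1=-177/128, M2=177/32, M3=-219/64, M4=0
seg 0: a=5, c=M0/2=0, d=(M1−M0)/(6·2)=-59/512, b=Δ0−h0·(2M0+M1)/6=-261/128
seg 1: a=0, c=M1/2=-177/256, d=(M2−M1)/(6·2)=295/512, b=Δ1−h1·(2M1+M2)/6=-219/64
seg 2: a=-5, c=M2/2=177/64, d=(M3−M2)/(6·1)=-191/128, b=Δ2−h2·(2M2+M3)/6=93/128
seg 3: a=-3, c=M3/2=-219/128, d=(M4−M3)/(6·2)=73/256, b=Δ3−h3·(2M3+M4)/6=57/32
t_q=1 → seg 0, τ=1; S=5+-261/128·τ+0·τ²+-59/512·τ³=1457/512

  seg 0: a=5 b=-261/128 c=0 d=-59/512
  seg 1: a=0 b=-219/64 c=-177/256 d=295/512
  seg 2: a=-5 b=93/128 c=177/64 d=-191/128
  seg 3: a=-3 b=57/32 c=-219/128 d=73/256
S(1) = 1457/512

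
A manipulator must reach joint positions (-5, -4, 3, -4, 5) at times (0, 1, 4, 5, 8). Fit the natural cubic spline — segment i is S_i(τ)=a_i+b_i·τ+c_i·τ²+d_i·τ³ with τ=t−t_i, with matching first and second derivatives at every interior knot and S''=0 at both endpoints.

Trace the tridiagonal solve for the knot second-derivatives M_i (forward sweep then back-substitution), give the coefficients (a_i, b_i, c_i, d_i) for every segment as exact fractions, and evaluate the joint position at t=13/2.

Δ: Δ0=1, Δ1=7/3, Δ2=-7, Δ3=3
row 1: diag=8, rhs=8; c'=3/8, d'=1
row 2: denom=8−3·3/8=55/8; d'=(-56−3·1)/(55/8)=-472/55
row 3: denom=8−1·8/55=432/55; d'=(60−1·-472/55)/(432/55)=943/108
back: M3=943/108
back: M2=-472/55−8/55·943/108=-266/27
back: M1=1−3/8·-266/27=169/36
M: M0=0, M1=169/36, M2=-266/27, M3=943/108, M4=0
seg 0: a=-5, c=M0/2=0, d=(M1−M0)/(6·1)=169/216, b=Δ0−h0·(2M0+M1)/6=47/216
seg 1: a=-4, c=M1/2=169/72, d=(M2−M1)/(6·3)=-1571/1944, b=Δ1−h1·(2M1+M2)/6=277/108
seg 2: a=3, c=M2/2=-133/27, d=(M3−M2)/(6·1)=223/72, b=Δ2−h2·(2M2+M3)/6=-1117/216
seg 3: a=-4, c=M3/2=943/216, d=(M4−M3)/(6·3)=-943/1944, b=Δ3−h3·(2M3+M4)/6=-619/108
t_q=13/2 → seg 3, τ=3/2; S=-4+-619/108·τ+943/216·τ²+-943/1944·τ³=-847/192

  seg 0: a=-5 b=47/216 c=0 d=169/216
  seg 1: a=-4 b=277/108 c=169/72 d=-1571/1944
  seg 2: a=3 b=-1117/216 c=-133/27 d=223/72
  seg 3: a=-4 b=-619/108 c=943/216 d=-943/1944
S(13/2) = -847/192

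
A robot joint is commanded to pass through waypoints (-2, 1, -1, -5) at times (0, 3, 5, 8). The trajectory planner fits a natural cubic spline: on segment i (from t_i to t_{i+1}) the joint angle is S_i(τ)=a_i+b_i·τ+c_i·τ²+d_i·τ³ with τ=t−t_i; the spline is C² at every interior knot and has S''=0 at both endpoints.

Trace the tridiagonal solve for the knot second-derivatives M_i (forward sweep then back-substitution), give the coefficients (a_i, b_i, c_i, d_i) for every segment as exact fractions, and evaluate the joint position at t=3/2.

  seg 0: a=-2 b=77/48 c=0 d=-29/432
  seg 1: a=1 b=-5/24 c=-29/48 d=5/48
  seg 2: a=-1 b=-11/8 c=1/48 d=-1/432
S(3/2) = 23/128

Δ: Δ0=1, Δ1=-1, Δ2=-4/3
row 1: diag=10, rhs=-12; c'=1/5, d'=-6/5
row 2: denom=10−2·1/5=48/5; d'=(-2−2·-6/5)/(48/5)=1/24
back: M2=1/24
back: M1=-6/5−1/5·1/24=-29/24
M: M0=0, M1=-29/24, M2=1/24, M3=0
seg 0: a=-2, c=M0/2=0, d=(M1−M0)/(6·3)=-29/432, b=Δ0−h0·(2M0+M1)/6=77/48
seg 1: a=1, c=M1/2=-29/48, d=(M2−M1)/(6·2)=5/48, b=Δ1−h1·(2M1+M2)/6=-5/24
seg 2: a=-1, c=M2/2=1/48, d=(M3−M2)/(6·3)=-1/432, b=Δ2−h2·(2M2+M3)/6=-11/8
t_q=3/2 → seg 0, τ=3/2; S=-2+77/48·τ+0·τ²+-29/432·τ³=23/128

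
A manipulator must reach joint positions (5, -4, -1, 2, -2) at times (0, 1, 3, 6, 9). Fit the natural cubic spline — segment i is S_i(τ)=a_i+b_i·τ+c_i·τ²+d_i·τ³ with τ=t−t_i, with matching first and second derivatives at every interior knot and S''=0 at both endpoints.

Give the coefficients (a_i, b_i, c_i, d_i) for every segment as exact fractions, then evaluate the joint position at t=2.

  seg 0: a=5 b=-13451/1236 c=0 d=2327/1236
  seg 1: a=-4 b=-3235/618 c=2327/412 d=-2819/2472
  seg 2: a=-1 b=1135/309 c=-123/103 d=281/2781
  seg 3: a=2 b=-236/309 c=-88/309 d=88/2781
S(2) = -3895/824

Δ: Δ0=-9, Δ1=3/2, Δ2=1, Δ3=-4/3
row 1: diag=6, rhs=63; c'=1/3, d'=21/2
row 2: denom=10−2·1/3=28/3; d'=(-3−2·21/2)/(28/3)=-18/7
row 3: denom=12−3·9/28=309/28; d'=(-14−3·-18/7)/(309/28)=-176/309
back: M3=-176/309
back: M2=-18/7−9/28·-176/309=-246/103
back: M1=21/2−1/3·-246/103=2327/206
M: M0=0, M1=2327/206, M2=-246/103, M3=-176/309, M4=0
seg 0: a=5, c=M0/2=0, d=(M1−M0)/(6·1)=2327/1236, b=Δ0−h0·(2M0+M1)/6=-13451/1236
seg 1: a=-4, c=M1/2=2327/412, d=(M2−M1)/(6·2)=-2819/2472, b=Δ1−h1·(2M1+M2)/6=-3235/618
seg 2: a=-1, c=M2/2=-123/103, d=(M3−M2)/(6·3)=281/2781, b=Δ2−h2·(2M2+M3)/6=1135/309
seg 3: a=2, c=M3/2=-88/309, d=(M4−M3)/(6·3)=88/2781, b=Δ3−h3·(2M3+M4)/6=-236/309
t_q=2 → seg 1, τ=1; S=-4+-3235/618·τ+2327/412·τ²+-2819/2472·τ³=-3895/824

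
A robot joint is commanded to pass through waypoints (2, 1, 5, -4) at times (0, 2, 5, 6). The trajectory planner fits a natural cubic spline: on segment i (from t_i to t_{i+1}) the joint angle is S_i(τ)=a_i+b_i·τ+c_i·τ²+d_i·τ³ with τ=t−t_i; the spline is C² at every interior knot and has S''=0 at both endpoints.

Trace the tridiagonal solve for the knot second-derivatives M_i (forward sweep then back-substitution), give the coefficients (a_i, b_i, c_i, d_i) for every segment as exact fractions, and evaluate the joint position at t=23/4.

  seg 0: a=2 b=-761/426 c=0 d=137/426
  seg 1: a=1 b=883/426 c=137/71 d=-103/142
  seg 2: a=5 b=-1264/213 c=-653/142 d=653/426
S(23/4) = -12639/9088

Δ: Δ0=-1/2, Δ1=4/3, Δ2=-9
row 1: diag=10, rhs=11; c'=3/10, d'=11/10
row 2: denom=8−3·3/10=71/10; d'=(-62−3·11/10)/(71/10)=-653/71
back: M2=-653/71
back: M1=11/10−3/10·-653/71=274/71
M: M0=0, M1=274/71, M2=-653/71, M3=0
seg 0: a=2, c=M0/2=0, d=(M1−M0)/(6·2)=137/426, b=Δ0−h0·(2M0+M1)/6=-761/426
seg 1: a=1, c=M1/2=137/71, d=(M2−M1)/(6·3)=-103/142, b=Δ1−h1·(2M1+M2)/6=883/426
seg 2: a=5, c=M2/2=-653/142, d=(M3−M2)/(6·1)=653/426, b=Δ2−h2·(2M2+M3)/6=-1264/213
t_q=23/4 → seg 2, τ=3/4; S=5+-1264/213·τ+-653/142·τ²+653/426·τ³=-12639/9088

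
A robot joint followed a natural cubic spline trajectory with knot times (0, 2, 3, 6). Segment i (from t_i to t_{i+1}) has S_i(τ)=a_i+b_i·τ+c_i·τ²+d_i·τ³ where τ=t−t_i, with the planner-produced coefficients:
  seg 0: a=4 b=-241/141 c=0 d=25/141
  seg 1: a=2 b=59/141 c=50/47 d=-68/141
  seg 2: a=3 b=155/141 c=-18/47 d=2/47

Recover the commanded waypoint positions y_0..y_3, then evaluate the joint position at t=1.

y_0=4 y_1=2 y_2=3 y_3=4
S(1) = 116/47

y_0 = S_0(0) = a_0 = 4
y_1 = S_1(0) = a_1 = 2
y_2 = S_2(0) = a_2 = 3
y_3 = S_2(3) = 4
t_q=1 is in segment 0 (τ=1); S_0(τ)=116/47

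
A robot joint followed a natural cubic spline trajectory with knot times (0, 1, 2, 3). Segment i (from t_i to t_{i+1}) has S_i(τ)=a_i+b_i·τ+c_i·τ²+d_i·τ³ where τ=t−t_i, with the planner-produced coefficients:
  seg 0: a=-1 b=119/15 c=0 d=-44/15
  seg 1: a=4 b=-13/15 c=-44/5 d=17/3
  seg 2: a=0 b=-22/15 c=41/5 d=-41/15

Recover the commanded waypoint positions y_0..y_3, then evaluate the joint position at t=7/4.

y_0=-1 y_1=4 y_2=0 y_3=4
S(7/4) = 253/320

y_0 = S_0(0) = a_0 = -1
y_1 = S_1(0) = a_1 = 4
y_2 = S_2(0) = a_2 = 0
y_3 = S_2(1) = 4
t_q=7/4 is in segment 1 (τ=3/4); S_1(τ)=253/320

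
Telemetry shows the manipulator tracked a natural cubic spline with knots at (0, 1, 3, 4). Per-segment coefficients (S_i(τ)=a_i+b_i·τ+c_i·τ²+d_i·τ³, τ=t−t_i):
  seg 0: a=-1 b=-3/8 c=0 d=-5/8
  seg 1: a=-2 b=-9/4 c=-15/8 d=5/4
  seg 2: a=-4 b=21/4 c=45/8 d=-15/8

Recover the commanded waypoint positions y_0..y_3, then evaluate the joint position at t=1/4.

y_0=-1 y_1=-2 y_2=-4 y_3=5
S(1/4) = -565/512

y_0 = S_0(0) = a_0 = -1
y_1 = S_1(0) = a_1 = -2
y_2 = S_2(0) = a_2 = -4
y_3 = S_2(1) = 5
t_q=1/4 is in segment 0 (τ=1/4); S_0(τ)=-565/512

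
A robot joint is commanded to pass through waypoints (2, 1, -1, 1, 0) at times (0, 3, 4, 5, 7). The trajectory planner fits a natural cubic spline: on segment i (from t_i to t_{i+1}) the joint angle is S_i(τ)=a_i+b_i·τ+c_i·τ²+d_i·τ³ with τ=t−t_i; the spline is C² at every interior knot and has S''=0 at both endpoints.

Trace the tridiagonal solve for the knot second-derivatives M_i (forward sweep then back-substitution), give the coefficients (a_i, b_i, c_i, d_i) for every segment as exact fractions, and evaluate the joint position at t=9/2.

Δ: Δ0=-1/3, Δ1=-2, Δ2=2, Δ3=-1/2
row 1: diag=8, rhs=-10; c'=1/8, d'=-5/4
row 2: denom=4−1·1/8=31/8; d'=(24−1·-5/4)/(31/8)=202/31
row 3: denom=6−1·8/31=178/31; d'=(-15−1·202/31)/(178/31)=-667/178
back: M3=-667/178
back: M2=202/31−8/31·-667/178=666/89
back: M1=-5/4−1/8·666/89=-389/178
M: M0=0, M1=-389/178, M2=666/89, M3=-667/178, M4=0
seg 0: a=2, c=M0/2=0, d=(M1−M0)/(6·3)=-389/3204, b=Δ0−h0·(2M0+M1)/6=811/1068
seg 1: a=1, c=M1/2=-389/356, d=(M2−M1)/(6·1)=1721/1068, b=Δ1−h1·(2M1+M2)/6=-1345/534
seg 2: a=-1, c=M2/2=333/89, d=(M3−M2)/(6·1)=-1999/1068, b=Δ2−h2·(2M2+M3)/6=139/1068
seg 3: a=1, c=M3/2=-667/356, d=(M4−M3)/(6·2)=667/2136, b=Δ3−h3·(2M3+M4)/6=1067/534
t_q=9/2 → seg 2, τ=1/2; S=-1+139/1068·τ+333/89·τ²+-1999/1068·τ³=-665/2848

  seg 0: a=2 b=811/1068 c=0 d=-389/3204
  seg 1: a=1 b=-1345/534 c=-389/356 d=1721/1068
  seg 2: a=-1 b=139/1068 c=333/89 d=-1999/1068
  seg 3: a=1 b=1067/534 c=-667/356 d=667/2136
S(9/2) = -665/2848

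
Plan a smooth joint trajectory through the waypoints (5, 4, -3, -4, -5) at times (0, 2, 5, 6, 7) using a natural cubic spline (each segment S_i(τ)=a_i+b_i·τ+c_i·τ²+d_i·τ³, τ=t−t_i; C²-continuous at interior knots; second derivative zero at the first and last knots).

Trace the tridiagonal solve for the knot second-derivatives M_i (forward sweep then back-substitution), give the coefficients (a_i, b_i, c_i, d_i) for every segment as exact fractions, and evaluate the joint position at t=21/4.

  seg 0: a=5 b=13/411 c=0 d=-437/3288
  seg 1: a=4 b=-1285/822 c=-437/548 d=889/4932
  seg 2: a=-3 b=-2435/1644 c=113/137 d=-565/1644
  seg 3: a=-4 b=-709/822 c=-113/548 d=113/1644
S(21/4) = -116583/35072

Δ: Δ0=-1/2, Δ1=-7/3, Δ2=-1, Δ3=-1
row 1: diag=10, rhs=-11; c'=3/10, d'=-11/10
row 2: denom=8−3·3/10=71/10; d'=(8−3·-11/10)/(71/10)=113/71
row 3: denom=4−1·10/71=274/71; d'=(0−1·113/71)/(274/71)=-113/274
back: M3=-113/274
back: M2=113/71−10/71·-113/274=226/137
back: M1=-11/10−3/10·226/137=-437/274
M: M0=0, M1=-437/274, M2=226/137, M3=-113/274, M4=0
seg 0: a=5, c=M0/2=0, d=(M1−M0)/(6·2)=-437/3288, b=Δ0−h0·(2M0+M1)/6=13/411
seg 1: a=4, c=M1/2=-437/548, d=(M2−M1)/(6·3)=889/4932, b=Δ1−h1·(2M1+M2)/6=-1285/822
seg 2: a=-3, c=M2/2=113/137, d=(M3−M2)/(6·1)=-565/1644, b=Δ2−h2·(2M2+M3)/6=-2435/1644
seg 3: a=-4, c=M3/2=-113/548, d=(M4−M3)/(6·1)=113/1644, b=Δ3−h3·(2M3+M4)/6=-709/822
t_q=21/4 → seg 2, τ=1/4; S=-3+-2435/1644·τ+113/137·τ²+-565/1644·τ³=-116583/35072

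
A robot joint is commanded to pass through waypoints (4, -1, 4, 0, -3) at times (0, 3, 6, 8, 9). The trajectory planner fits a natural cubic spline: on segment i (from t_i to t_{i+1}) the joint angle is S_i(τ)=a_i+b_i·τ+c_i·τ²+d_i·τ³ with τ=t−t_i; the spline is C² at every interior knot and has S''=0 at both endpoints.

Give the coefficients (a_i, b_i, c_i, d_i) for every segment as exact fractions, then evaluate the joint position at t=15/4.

  seg 0: a=4 b=-295/103 c=0 d=370/2781
  seg 1: a=-1 b=75/103 c=370/309 d=-820/2781
  seg 2: a=4 b=-5/103 c=-150/103 d=99/412
  seg 3: a=0 b=-308/103 c=-3/206 d=1/206
S(15/4) = 157/1648

Δ: Δ0=-5/3, Δ1=5/3, Δ2=-2, Δ3=-3
row 1: diag=12, rhs=20; c'=1/4, d'=5/3
row 2: denom=10−3·1/4=37/4; d'=(-22−3·5/3)/(37/4)=-108/37
row 3: denom=6−2·8/37=206/37; d'=(-6−2·-108/37)/(206/37)=-3/103
back: M3=-3/103
back: M2=-108/37−8/37·-3/103=-300/103
back: M1=5/3−1/4·-300/103=740/309
M: M0=0, M1=740/309, M2=-300/103, M3=-3/103, M4=0
seg 0: a=4, c=M0/2=0, d=(M1−M0)/(6·3)=370/2781, b=Δ0−h0·(2M0+M1)/6=-295/103
seg 1: a=-1, c=M1/2=370/309, d=(M2−M1)/(6·3)=-820/2781, b=Δ1−h1·(2M1+M2)/6=75/103
seg 2: a=4, c=M2/2=-150/103, d=(M3−M2)/(6·2)=99/412, b=Δ2−h2·(2M2+M3)/6=-5/103
seg 3: a=0, c=M3/2=-3/206, d=(M4−M3)/(6·1)=1/206, b=Δ3−h3·(2M3+M4)/6=-308/103
t_q=15/4 → seg 1, τ=3/4; S=-1+75/103·τ+370/309·τ²+-820/2781·τ³=157/1648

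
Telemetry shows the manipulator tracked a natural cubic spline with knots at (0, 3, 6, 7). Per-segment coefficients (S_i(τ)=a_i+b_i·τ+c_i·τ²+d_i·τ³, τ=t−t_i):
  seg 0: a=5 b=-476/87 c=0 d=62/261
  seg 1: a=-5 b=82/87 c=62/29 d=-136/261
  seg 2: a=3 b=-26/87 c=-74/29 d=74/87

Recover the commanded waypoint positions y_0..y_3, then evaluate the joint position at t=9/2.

y_0 = S_0(0) = a_0 = 5
y_1 = S_1(0) = a_1 = -5
y_2 = S_2(0) = a_2 = 3
y_3 = S_2(1) = 1
t_q=9/2 is in segment 1 (τ=3/2); S_1(τ)=-31/58

y_0=5 y_1=-5 y_2=3 y_3=1
S(9/2) = -31/58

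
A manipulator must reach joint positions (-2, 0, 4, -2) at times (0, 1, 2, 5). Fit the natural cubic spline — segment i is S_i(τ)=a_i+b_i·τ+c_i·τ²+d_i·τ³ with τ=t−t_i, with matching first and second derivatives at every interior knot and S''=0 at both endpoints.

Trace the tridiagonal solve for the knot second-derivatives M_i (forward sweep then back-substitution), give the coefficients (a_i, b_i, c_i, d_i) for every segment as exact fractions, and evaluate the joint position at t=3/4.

Δ: Δ0=2, Δ1=4, Δ2=-2
row 1: diag=4, rhs=12; c'=1/4, d'=3
row 2: denom=8−1·1/4=31/4; d'=(-36−1·3)/(31/4)=-156/31
back: M2=-156/31
back: M1=3−1/4·-156/31=132/31
M: M0=0, M1=132/31, M2=-156/31, M3=0
seg 0: a=-2, c=M0/2=0, d=(M1−M0)/(6·1)=22/31, b=Δ0−h0·(2M0+M1)/6=40/31
seg 1: a=0, c=M1/2=66/31, d=(M2−M1)/(6·1)=-48/31, b=Δ1−h1·(2M1+M2)/6=106/31
seg 2: a=4, c=M2/2=-78/31, d=(M3−M2)/(6·3)=26/93, b=Δ2−h2·(2M2+M3)/6=94/31
t_q=3/4 → seg 0, τ=3/4; S=-2+40/31·τ+0·τ²+22/31·τ³=-727/992

  seg 0: a=-2 b=40/31 c=0 d=22/31
  seg 1: a=0 b=106/31 c=66/31 d=-48/31
  seg 2: a=4 b=94/31 c=-78/31 d=26/93
S(3/4) = -727/992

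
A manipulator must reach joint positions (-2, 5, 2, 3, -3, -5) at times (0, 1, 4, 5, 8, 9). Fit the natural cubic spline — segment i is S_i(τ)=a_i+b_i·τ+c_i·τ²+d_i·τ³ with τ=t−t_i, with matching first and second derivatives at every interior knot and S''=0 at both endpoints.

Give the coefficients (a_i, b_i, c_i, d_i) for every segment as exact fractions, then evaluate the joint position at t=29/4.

  seg 0: a=-2 b=8195/987 c=0 d=-1286/987
  seg 1: a=5 b=4337/987 c=-1286/329 d=6250/8883
  seg 2: a=2 b=-61/987 c=2392/987 d=-64/47
  seg 3: a=3 b=691/987 c=-1640/987 d=2255/8883
  seg 4: a=-3 b=-2384/987 c=205/329 d=-205/987
S(29/4) = -19899/21056

Δ: Δ0=7, Δ1=-1, Δ2=1, Δ3=-2, Δ4=-2
row 1: diag=8, rhs=-48; c'=3/8, d'=-6
row 2: denom=8−3·3/8=55/8; d'=(12−3·-6)/(55/8)=48/11
row 3: denom=8−1·8/55=432/55; d'=(-18−1·48/11)/(432/55)=-205/72
row 4: denom=8−3·55/144=329/48; d'=(0−3·-205/72)/(329/48)=410/329
back: M4=410/329
back: M3=-205/72−55/144·410/329=-3280/987
back: M2=48/11−8/55·-3280/987=4784/987
back: M1=-6−3/8·4784/987=-2572/329
M: M0=0, M1=-2572/329, M2=4784/987, M3=-3280/987, M4=410/329, M5=0
seg 0: a=-2, c=M0/2=0, d=(M1−M0)/(6·1)=-1286/987, b=Δ0−h0·(2M0+M1)/6=8195/987
seg 1: a=5, c=M1/2=-1286/329, d=(M2−M1)/(6·3)=6250/8883, b=Δ1−h1·(2M1+M2)/6=4337/987
seg 2: a=2, c=M2/2=2392/987, d=(M3−M2)/(6·1)=-64/47, b=Δ2−h2·(2M2+M3)/6=-61/987
seg 3: a=3, c=M3/2=-1640/987, d=(M4−M3)/(6·3)=2255/8883, b=Δ3−h3·(2M3+M4)/6=691/987
seg 4: a=-3, c=M4/2=205/329, d=(M5−M4)/(6·1)=-205/987, b=Δ4−h4·(2M4+M5)/6=-2384/987
t_q=29/4 → seg 3, τ=9/4; S=3+691/987·τ+-1640/987·τ²+2255/8883·τ³=-19899/21056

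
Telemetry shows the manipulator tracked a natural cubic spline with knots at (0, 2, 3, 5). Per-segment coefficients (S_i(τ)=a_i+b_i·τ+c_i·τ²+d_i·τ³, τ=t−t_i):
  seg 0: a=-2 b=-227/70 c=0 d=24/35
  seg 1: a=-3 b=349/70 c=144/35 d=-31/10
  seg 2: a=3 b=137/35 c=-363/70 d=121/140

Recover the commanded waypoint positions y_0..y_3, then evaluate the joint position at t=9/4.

y_0=-2 y_1=-3 y_2=3 y_3=-3
S(9/4) = -6921/4480

y_0 = S_0(0) = a_0 = -2
y_1 = S_1(0) = a_1 = -3
y_2 = S_2(0) = a_2 = 3
y_3 = S_2(2) = -3
t_q=9/4 is in segment 1 (τ=1/4); S_1(τ)=-6921/4480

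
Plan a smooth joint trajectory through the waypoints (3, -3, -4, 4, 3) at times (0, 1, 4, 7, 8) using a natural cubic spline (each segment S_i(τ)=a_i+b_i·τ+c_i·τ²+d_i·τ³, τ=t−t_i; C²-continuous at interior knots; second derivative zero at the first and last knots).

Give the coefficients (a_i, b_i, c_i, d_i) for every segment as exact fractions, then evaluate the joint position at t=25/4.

Δ: Δ0=-6, Δ1=-1/3, Δ2=8/3, Δ3=-1
row 1: diag=8, rhs=34; c'=3/8, d'=17/4
row 2: denom=12−3·3/8=87/8; d'=(18−3·17/4)/(87/8)=14/29
row 3: denom=8−3·8/29=208/29; d'=(-22−3·14/29)/(208/29)=-85/26
back: M3=-85/26
back: M2=14/29−8/29·-85/26=18/13
back: M1=17/4−3/8·18/13=97/26
M: M0=0, M1=97/26, M2=18/13, M3=-85/26, M4=0
seg 0: a=3, c=M0/2=0, d=(M1−M0)/(6·1)=97/156, b=Δ0−h0·(2M0+M1)/6=-1033/156
seg 1: a=-3, c=M1/2=97/52, d=(M2−M1)/(6·3)=-61/468, b=Δ1−h1·(2M1+M2)/6=-371/78
seg 2: a=-4, c=M2/2=9/13, d=(M3−M2)/(6·3)=-121/468, b=Δ2−h2·(2M2+M3)/6=35/12
seg 3: a=4, c=M3/2=-85/52, d=(M4−M3)/(6·1)=85/156, b=Δ3−h3·(2M3+M4)/6=7/78
t_q=25/4 → seg 2, τ=9/4; S=-4+35/12·τ+9/13·τ²+-121/468·τ³=10391/3328

  seg 0: a=3 b=-1033/156 c=0 d=97/156
  seg 1: a=-3 b=-371/78 c=97/52 d=-61/468
  seg 2: a=-4 b=35/12 c=9/13 d=-121/468
  seg 3: a=4 b=7/78 c=-85/52 d=85/156
S(25/4) = 10391/3328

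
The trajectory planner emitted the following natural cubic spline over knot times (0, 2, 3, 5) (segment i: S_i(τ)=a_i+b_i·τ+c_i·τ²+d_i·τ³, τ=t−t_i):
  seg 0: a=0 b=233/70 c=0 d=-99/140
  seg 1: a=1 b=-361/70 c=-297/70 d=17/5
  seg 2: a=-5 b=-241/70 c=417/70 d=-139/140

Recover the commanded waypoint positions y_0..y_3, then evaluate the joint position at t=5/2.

y_0=0 y_1=1 y_2=-5 y_3=4
S(5/2) = -31/14

y_0 = S_0(0) = a_0 = 0
y_1 = S_1(0) = a_1 = 1
y_2 = S_2(0) = a_2 = -5
y_3 = S_2(2) = 4
t_q=5/2 is in segment 1 (τ=1/2); S_1(τ)=-31/14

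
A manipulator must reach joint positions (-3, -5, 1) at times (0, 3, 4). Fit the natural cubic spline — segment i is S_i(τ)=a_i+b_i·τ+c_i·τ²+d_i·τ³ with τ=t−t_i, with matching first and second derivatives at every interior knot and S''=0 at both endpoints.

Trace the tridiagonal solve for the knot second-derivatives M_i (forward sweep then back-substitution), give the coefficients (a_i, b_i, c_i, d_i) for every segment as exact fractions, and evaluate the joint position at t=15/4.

Δ: Δ0=-2/3, Δ1=6
row 1: diag=8, rhs=40; c'=1/8, d'=5
back: M1=5
M: M0=0, M1=5, M2=0
seg 0: a=-3, c=M0/2=0, d=(M1−M0)/(6·3)=5/18, b=Δ0−h0·(2M0+M1)/6=-19/6
seg 1: a=-5, c=M1/2=5/2, d=(M2−M1)/(6·1)=-5/6, b=Δ1−h1·(2M1+M2)/6=13/3
t_q=15/4 → seg 1, τ=3/4; S=-5+13/3·τ+5/2·τ²+-5/6·τ³=-89/128

  seg 0: a=-3 b=-19/6 c=0 d=5/18
  seg 1: a=-5 b=13/3 c=5/2 d=-5/6
S(15/4) = -89/128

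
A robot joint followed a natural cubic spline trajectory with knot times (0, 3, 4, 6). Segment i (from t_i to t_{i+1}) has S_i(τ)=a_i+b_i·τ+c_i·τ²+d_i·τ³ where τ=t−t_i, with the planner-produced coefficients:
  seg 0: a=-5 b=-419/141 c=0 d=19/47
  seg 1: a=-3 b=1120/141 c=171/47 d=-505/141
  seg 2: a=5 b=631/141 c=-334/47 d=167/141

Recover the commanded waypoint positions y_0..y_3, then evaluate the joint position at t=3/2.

y_0=-5 y_1=-3 y_2=5 y_3=-5
S(3/2) = -3043/376

y_0 = S_0(0) = a_0 = -5
y_1 = S_1(0) = a_1 = -3
y_2 = S_2(0) = a_2 = 5
y_3 = S_2(2) = -5
t_q=3/2 is in segment 0 (τ=3/2); S_0(τ)=-3043/376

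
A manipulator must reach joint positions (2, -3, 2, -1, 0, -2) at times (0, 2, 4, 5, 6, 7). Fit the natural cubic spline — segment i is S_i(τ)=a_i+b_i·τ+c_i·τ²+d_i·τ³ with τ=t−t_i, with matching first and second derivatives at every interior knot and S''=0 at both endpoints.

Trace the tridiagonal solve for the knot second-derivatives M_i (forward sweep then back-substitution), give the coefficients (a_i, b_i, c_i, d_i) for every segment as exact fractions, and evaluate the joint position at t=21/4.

Δ: Δ0=-5/2, Δ1=5/2, Δ2=-3, Δ3=1, Δ4=-2
row 1: diag=8, rhs=30; c'=1/4, d'=15/4
row 2: denom=6−2·1/4=11/2; d'=(-33−2·15/4)/(11/2)=-81/11
row 3: denom=4−1·2/11=42/11; d'=(24−1·-81/11)/(42/11)=115/14
row 4: denom=4−1·11/42=157/42; d'=(-18−1·115/14)/(157/42)=-1101/157
back: M4=-1101/157
back: M3=115/14−11/42·-1101/157=1578/157
back: M2=-81/11−2/11·1578/157=-1443/157
back: M1=15/4−1/4·-1443/157=1899/314
M: M0=0, M1=1899/314, M2=-1443/157, M3=1578/157, M4=-1101/157, M5=0
seg 0: a=2, c=M0/2=0, d=(M1−M0)/(6·2)=633/1256, b=Δ0−h0·(2M0+M1)/6=-709/157
seg 1: a=-3, c=M1/2=1899/628, d=(M2−M1)/(6·2)=-1595/1256, b=Δ1−h1·(2M1+M2)/6=481/314
seg 2: a=2, c=M2/2=-1443/314, d=(M3−M2)/(6·1)=1007/314, b=Δ2−h2·(2M2+M3)/6=-253/157
seg 3: a=-1, c=M3/2=789/157, d=(M4−M3)/(6·1)=-893/314, b=Δ3−h3·(2M3+M4)/6=-371/314
seg 4: a=0, c=M4/2=-1101/314, d=(M5−M4)/(6·1)=367/314, b=Δ4−h4·(2M4+M5)/6=53/157
t_q=21/4 → seg 3, τ=1/4; S=-1+-371/314·τ+789/157·τ²+-893/314·τ³=-20613/20096

  seg 0: a=2 b=-709/157 c=0 d=633/1256
  seg 1: a=-3 b=481/314 c=1899/628 d=-1595/1256
  seg 2: a=2 b=-253/157 c=-1443/314 d=1007/314
  seg 3: a=-1 b=-371/314 c=789/157 d=-893/314
  seg 4: a=0 b=53/157 c=-1101/314 d=367/314
S(21/4) = -20613/20096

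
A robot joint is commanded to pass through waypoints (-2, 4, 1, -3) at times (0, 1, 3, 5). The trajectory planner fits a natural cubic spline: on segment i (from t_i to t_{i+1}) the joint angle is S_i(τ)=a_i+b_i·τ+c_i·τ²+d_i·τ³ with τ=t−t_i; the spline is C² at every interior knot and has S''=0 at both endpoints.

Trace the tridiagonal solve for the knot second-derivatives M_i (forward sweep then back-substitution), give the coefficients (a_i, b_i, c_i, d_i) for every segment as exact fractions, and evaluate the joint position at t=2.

  seg 0: a=-2 b=323/44 c=0 d=-59/44
  seg 1: a=4 b=73/22 c=-177/44 d=71/88
  seg 2: a=1 b=-34/11 c=9/11 d=-3/22
S(2) = 361/88

Δ: Δ0=6, Δ1=-3/2, Δ2=-2
row 1: diag=6, rhs=-45; c'=1/3, d'=-15/2
row 2: denom=8−2·1/3=22/3; d'=(-3−2·-15/2)/(22/3)=18/11
back: M2=18/11
back: M1=-15/2−1/3·18/11=-177/22
M: M0=0, M1=-177/22, M2=18/11, M3=0
seg 0: a=-2, c=M0/2=0, d=(M1−M0)/(6·1)=-59/44, b=Δ0−h0·(2M0+M1)/6=323/44
seg 1: a=4, c=M1/2=-177/44, d=(M2−M1)/(6·2)=71/88, b=Δ1−h1·(2M1+M2)/6=73/22
seg 2: a=1, c=M2/2=9/11, d=(M3−M2)/(6·2)=-3/22, b=Δ2−h2·(2M2+M3)/6=-34/11
t_q=2 → seg 1, τ=1; S=4+73/22·τ+-177/44·τ²+71/88·τ³=361/88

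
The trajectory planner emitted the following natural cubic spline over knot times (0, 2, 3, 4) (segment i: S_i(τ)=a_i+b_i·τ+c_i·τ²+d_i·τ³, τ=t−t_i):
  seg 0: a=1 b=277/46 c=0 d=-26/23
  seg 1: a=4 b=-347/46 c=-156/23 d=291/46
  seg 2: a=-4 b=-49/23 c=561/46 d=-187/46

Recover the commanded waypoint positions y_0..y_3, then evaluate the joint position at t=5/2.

y_0 = S_0(0) = a_0 = 1
y_1 = S_1(0) = a_1 = 4
y_2 = S_2(0) = a_2 = -4
y_3 = S_2(1) = 2
t_q=5/2 is in segment 1 (τ=1/2); S_1(τ)=-249/368

y_0=1 y_1=4 y_2=-4 y_3=2
S(5/2) = -249/368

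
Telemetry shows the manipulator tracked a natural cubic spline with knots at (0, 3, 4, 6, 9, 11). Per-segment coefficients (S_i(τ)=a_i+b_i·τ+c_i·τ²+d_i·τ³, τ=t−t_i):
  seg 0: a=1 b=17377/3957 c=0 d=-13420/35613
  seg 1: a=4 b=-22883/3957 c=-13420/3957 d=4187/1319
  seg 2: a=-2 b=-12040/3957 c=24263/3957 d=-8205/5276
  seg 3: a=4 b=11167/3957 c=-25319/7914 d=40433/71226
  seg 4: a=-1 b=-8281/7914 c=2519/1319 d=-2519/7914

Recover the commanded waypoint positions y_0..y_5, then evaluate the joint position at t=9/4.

y_0=1 y_1=4 y_2=-2 y_3=4 y_4=-1 y_5=2
S(9/4) = 139043/21104

y_0 = S_0(0) = a_0 = 1
y_1 = S_1(0) = a_1 = 4
y_2 = S_2(0) = a_2 = -2
y_3 = S_3(0) = a_3 = 4
y_4 = S_4(0) = a_4 = -1
y_5 = S_4(2) = 2
t_q=9/4 is in segment 0 (τ=9/4); S_0(τ)=139043/21104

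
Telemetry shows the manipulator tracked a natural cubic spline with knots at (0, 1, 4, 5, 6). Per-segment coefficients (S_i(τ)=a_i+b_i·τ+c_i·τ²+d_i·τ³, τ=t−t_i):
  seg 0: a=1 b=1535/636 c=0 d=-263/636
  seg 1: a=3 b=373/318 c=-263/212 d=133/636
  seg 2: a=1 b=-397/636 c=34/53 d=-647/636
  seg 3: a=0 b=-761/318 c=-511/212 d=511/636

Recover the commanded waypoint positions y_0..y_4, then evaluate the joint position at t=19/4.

y_0=1 y_1=3 y_2=1 y_3=0 y_4=-4
S(19/4) = 6289/13568

y_0 = S_0(0) = a_0 = 1
y_1 = S_1(0) = a_1 = 3
y_2 = S_2(0) = a_2 = 1
y_3 = S_3(0) = a_3 = 0
y_4 = S_3(1) = -4
t_q=19/4 is in segment 2 (τ=3/4); S_2(τ)=6289/13568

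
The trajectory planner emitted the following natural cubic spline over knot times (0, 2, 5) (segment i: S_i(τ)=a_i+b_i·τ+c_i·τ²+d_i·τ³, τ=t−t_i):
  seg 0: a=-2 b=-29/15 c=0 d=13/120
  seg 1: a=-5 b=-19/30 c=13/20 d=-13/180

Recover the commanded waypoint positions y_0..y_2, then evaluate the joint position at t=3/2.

y_0 = S_0(0) = a_0 = -2
y_1 = S_1(0) = a_1 = -5
y_2 = S_1(3) = -3
t_q=3/2 is in segment 0 (τ=3/2); S_0(τ)=-1451/320

y_0=-2 y_1=-5 y_2=-3
S(3/2) = -1451/320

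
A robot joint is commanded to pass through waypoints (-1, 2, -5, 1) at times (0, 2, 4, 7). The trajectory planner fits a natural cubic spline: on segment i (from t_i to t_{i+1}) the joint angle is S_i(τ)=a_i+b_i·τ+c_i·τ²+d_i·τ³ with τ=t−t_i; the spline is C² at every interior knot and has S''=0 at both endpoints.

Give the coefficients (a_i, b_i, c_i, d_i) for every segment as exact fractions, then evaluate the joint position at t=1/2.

  seg 0: a=-1 b=59/19 c=0 d=-61/152
  seg 1: a=2 b=-65/38 c=-183/76 d=115/152
  seg 2: a=-5 b=-43/19 c=81/38 d=-9/38
S(1/2) = 611/1216

Δ: Δ0=3/2, Δ1=-7/2, Δ2=2
row 1: diag=8, rhs=-30; c'=1/4, d'=-15/4
row 2: denom=10−2·1/4=19/2; d'=(33−2·-15/4)/(19/2)=81/19
back: M2=81/19
back: M1=-15/4−1/4·81/19=-183/38
M: M0=0, M1=-183/38, M2=81/19, M3=0
seg 0: a=-1, c=M0/2=0, d=(M1−M0)/(6·2)=-61/152, b=Δ0−h0·(2M0+M1)/6=59/19
seg 1: a=2, c=M1/2=-183/76, d=(M2−M1)/(6·2)=115/152, b=Δ1−h1·(2M1+M2)/6=-65/38
seg 2: a=-5, c=M2/2=81/38, d=(M3−M2)/(6·3)=-9/38, b=Δ2−h2·(2M2+M3)/6=-43/19
t_q=1/2 → seg 0, τ=1/2; S=-1+59/19·τ+0·τ²+-61/152·τ³=611/1216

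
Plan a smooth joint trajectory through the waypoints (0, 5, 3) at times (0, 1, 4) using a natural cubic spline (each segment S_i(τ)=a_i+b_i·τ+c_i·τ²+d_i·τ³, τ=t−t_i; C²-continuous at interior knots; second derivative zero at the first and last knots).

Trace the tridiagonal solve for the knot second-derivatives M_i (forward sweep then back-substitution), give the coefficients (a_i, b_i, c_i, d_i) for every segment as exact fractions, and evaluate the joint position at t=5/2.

Δ: Δ0=5, Δ1=-2/3
row 1: diag=8, rhs=-34; c'=3/8, d'=-17/4
back: M1=-17/4
M: M0=0, M1=-17/4, M2=0
seg 0: a=0, c=M0/2=0, d=(M1−M0)/(6·1)=-17/24, b=Δ0−h0·(2M0+M1)/6=137/24
seg 1: a=5, c=M1/2=-17/8, d=(M2−M1)/(6·3)=17/72, b=Δ1−h1·(2M1+M2)/6=43/12
t_q=5/2 → seg 1, τ=3/2; S=5+43/12·τ+-17/8·τ²+17/72·τ³=409/64

  seg 0: a=0 b=137/24 c=0 d=-17/24
  seg 1: a=5 b=43/12 c=-17/8 d=17/72
S(5/2) = 409/64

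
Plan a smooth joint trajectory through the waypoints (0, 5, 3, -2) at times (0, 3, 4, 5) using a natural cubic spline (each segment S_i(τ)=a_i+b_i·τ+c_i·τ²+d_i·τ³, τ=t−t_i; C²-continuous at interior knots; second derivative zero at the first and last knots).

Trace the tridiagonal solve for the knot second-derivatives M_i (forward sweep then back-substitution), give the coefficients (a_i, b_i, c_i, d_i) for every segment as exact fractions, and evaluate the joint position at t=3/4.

  seg 0: a=0 b=260/93 c=0 d=-35/279
  seg 1: a=5 b=-55/93 c=-35/31 d=-26/93
  seg 2: a=3 b=-343/93 c=-61/31 d=61/93
S(3/4) = 4055/1984

Δ: Δ0=5/3, Δ1=-2, Δ2=-5
row 1: diag=8, rhs=-22; c'=1/8, d'=-11/4
row 2: denom=4−1·1/8=31/8; d'=(-18−1·-11/4)/(31/8)=-122/31
back: M2=-122/31
back: M1=-11/4−1/8·-122/31=-70/31
M: M0=0, M1=-70/31, M2=-122/31, M3=0
seg 0: a=0, c=M0/2=0, d=(M1−M0)/(6·3)=-35/279, b=Δ0−h0·(2M0+M1)/6=260/93
seg 1: a=5, c=M1/2=-35/31, d=(M2−M1)/(6·1)=-26/93, b=Δ1−h1·(2M1+M2)/6=-55/93
seg 2: a=3, c=M2/2=-61/31, d=(M3−M2)/(6·1)=61/93, b=Δ2−h2·(2M2+M3)/6=-343/93
t_q=3/4 → seg 0, τ=3/4; S=0+260/93·τ+0·τ²+-35/279·τ³=4055/1984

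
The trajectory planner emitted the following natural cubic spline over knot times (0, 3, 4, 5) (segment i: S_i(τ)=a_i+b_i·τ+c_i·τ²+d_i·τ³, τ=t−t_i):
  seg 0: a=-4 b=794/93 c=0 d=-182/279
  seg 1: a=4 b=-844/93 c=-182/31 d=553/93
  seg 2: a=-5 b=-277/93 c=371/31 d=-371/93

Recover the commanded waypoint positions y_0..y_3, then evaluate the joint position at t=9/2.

y_0 = S_0(0) = a_0 = -4
y_1 = S_1(0) = a_1 = 4
y_2 = S_2(0) = a_2 = -5
y_3 = S_2(1) = 0
t_q=9/2 is in segment 2 (τ=1/2); S_2(τ)=-991/248

y_0=-4 y_1=4 y_2=-5 y_3=0
S(9/2) = -991/248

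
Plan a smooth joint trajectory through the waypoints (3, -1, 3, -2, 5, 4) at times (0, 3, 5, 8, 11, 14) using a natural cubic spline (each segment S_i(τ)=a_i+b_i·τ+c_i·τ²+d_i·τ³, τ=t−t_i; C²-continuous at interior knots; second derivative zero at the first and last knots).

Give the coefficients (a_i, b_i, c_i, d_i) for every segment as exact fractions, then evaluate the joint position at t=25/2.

  seg 0: a=3 b=-597/220 c=0 d=911/5940
  seg 1: a=-1 b=157/110 c=911/660 d=-361/660
  seg 2: a=3 b=127/330 c=-251/132 d=2411/5940
  seg 3: a=-2 b=-43/660 c=289/165 d=-377/1188
  seg 4: a=5 b=619/330 c=-243/220 d=27/220
S(25/2) = 10107/1760

Δ: Δ0=-4/3, Δ1=2, Δ2=-5/3, Δ3=7/3, Δ4=-1/3
row 1: diag=10, rhs=20; c'=1/5, d'=2
row 2: denom=10−2·1/5=48/5; d'=(-22−2·2)/(48/5)=-65/24
row 3: denom=12−3·5/16=177/16; d'=(24−3·-65/24)/(177/16)=514/177
row 4: denom=12−3·16/59=660/59; d'=(-16−3·514/177)/(660/59)=-243/110
back: M4=-243/110
back: M3=514/177−16/59·-243/110=578/165
back: M2=-65/24−5/16·578/165=-251/66
back: M1=2−1/5·-251/66=911/330
M: M0=0, M1=911/330, M2=-251/66, M3=578/165, M4=-243/110, M5=0
seg 0: a=3, c=M0/2=0, d=(M1−M0)/(6·3)=911/5940, b=Δ0−h0·(2M0+M1)/6=-597/220
seg 1: a=-1, c=M1/2=911/660, d=(M2−M1)/(6·2)=-361/660, b=Δ1−h1·(2M1+M2)/6=157/110
seg 2: a=3, c=M2/2=-251/132, d=(M3−M2)/(6·3)=2411/5940, b=Δ2−h2·(2M2+M3)/6=127/330
seg 3: a=-2, c=M3/2=289/165, d=(M4−M3)/(6·3)=-377/1188, b=Δ3−h3·(2M3+M4)/6=-43/660
seg 4: a=5, c=M4/2=-243/220, d=(M5−M4)/(6·3)=27/220, b=Δ4−h4·(2M4+M5)/6=619/330
t_q=25/2 → seg 4, τ=3/2; S=5+619/330·τ+-243/220·τ²+27/220·τ³=10107/1760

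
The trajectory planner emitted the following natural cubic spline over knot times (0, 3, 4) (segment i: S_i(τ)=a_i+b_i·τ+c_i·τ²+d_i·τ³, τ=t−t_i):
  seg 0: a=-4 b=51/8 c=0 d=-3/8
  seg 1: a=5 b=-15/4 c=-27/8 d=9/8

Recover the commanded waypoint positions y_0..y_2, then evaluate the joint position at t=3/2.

y_0 = S_0(0) = a_0 = -4
y_1 = S_1(0) = a_1 = 5
y_2 = S_1(1) = -1
t_q=3/2 is in segment 0 (τ=3/2); S_0(τ)=275/64

y_0=-4 y_1=5 y_2=-1
S(3/2) = 275/64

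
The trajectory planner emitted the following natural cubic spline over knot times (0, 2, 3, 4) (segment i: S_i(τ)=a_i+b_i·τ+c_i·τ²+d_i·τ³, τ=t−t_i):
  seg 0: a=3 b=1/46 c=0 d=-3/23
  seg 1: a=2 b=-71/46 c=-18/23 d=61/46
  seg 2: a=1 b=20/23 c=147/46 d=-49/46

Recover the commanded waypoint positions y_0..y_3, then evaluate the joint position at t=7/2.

y_0 = S_0(0) = a_0 = 3
y_1 = S_1(0) = a_1 = 2
y_2 = S_2(0) = a_2 = 1
y_3 = S_2(1) = 4
t_q=7/2 is in segment 2 (τ=1/2); S_2(τ)=773/368

y_0=3 y_1=2 y_2=1 y_3=4
S(7/2) = 773/368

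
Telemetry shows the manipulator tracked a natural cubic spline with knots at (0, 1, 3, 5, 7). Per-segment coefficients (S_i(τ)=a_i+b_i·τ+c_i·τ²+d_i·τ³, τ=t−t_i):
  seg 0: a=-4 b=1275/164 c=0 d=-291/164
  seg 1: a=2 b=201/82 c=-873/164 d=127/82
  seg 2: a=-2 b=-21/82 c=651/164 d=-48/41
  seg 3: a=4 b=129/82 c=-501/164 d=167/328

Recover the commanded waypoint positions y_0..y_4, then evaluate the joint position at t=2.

y_0=-4 y_1=2 y_2=-2 y_3=4 y_4=-1
S(2) = 111/164

y_0 = S_0(0) = a_0 = -4
y_1 = S_1(0) = a_1 = 2
y_2 = S_2(0) = a_2 = -2
y_3 = S_3(0) = a_3 = 4
y_4 = S_3(2) = -1
t_q=2 is in segment 1 (τ=1); S_1(τ)=111/164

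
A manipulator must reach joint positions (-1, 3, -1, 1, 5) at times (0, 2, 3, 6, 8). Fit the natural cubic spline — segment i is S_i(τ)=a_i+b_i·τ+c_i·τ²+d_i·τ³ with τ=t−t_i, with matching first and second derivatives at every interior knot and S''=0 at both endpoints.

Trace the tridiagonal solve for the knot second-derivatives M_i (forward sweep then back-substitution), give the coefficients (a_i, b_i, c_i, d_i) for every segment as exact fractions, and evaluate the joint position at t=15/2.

  seg 0: a=-1 b=1327/312 c=0 d=-703/1248
  seg 1: a=3 b=-391/156 c=-703/208 d=1177/624
  seg 2: a=-1 b=-2251/624 c=237/104 d=-41/144
  seg 3: a=1 b=371/156 c=-59/208 d=59/1248
S(15/2) = 13607/3328

Δ: Δ0=2, Δ1=-4, Δ2=2/3, Δ3=2
row 1: diag=6, rhs=-36; c'=1/6, d'=-6
row 2: denom=8−1·1/6=47/6; d'=(28−1·-6)/(47/6)=204/47
row 3: denom=10−3·18/47=416/47; d'=(8−3·204/47)/(416/47)=-59/104
back: M3=-59/104
back: M2=204/47−18/47·-59/104=237/52
back: M1=-6−1/6·237/52=-703/104
M: M0=0, M1=-703/104, M2=237/52, M3=-59/104, M4=0
seg 0: a=-1, c=M0/2=0, d=(M1−M0)/(6·2)=-703/1248, b=Δ0−h0·(2M0+M1)/6=1327/312
seg 1: a=3, c=M1/2=-703/208, d=(M2−M1)/(6·1)=1177/624, b=Δ1−h1·(2M1+M2)/6=-391/156
seg 2: a=-1, c=M2/2=237/104, d=(M3−M2)/(6·3)=-41/144, b=Δ2−h2·(2M2+M3)/6=-2251/624
seg 3: a=1, c=M3/2=-59/208, d=(M4−M3)/(6·2)=59/1248, b=Δ3−h3·(2M3+M4)/6=371/156
t_q=15/2 → seg 3, τ=3/2; S=1+371/156·τ+-59/208·τ²+59/1248·τ³=13607/3328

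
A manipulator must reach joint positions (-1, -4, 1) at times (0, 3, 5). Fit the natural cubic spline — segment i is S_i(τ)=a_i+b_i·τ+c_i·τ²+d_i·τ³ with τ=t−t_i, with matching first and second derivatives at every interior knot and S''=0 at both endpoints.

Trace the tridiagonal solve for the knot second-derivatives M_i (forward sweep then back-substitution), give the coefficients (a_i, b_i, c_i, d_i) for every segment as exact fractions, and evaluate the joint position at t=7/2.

Δ: Δ0=-1, Δ1=5/2
row 1: diag=10, rhs=21; c'=1/5, d'=21/10
back: M1=21/10
M: M0=0, M1=21/10, M2=0
seg 0: a=-1, c=M0/2=0, d=(M1−M0)/(6·3)=7/60, b=Δ0−h0·(2M0+M1)/6=-41/20
seg 1: a=-4, c=M1/2=21/20, d=(M2−M1)/(6·2)=-7/40, b=Δ1−h1·(2M1+M2)/6=11/10
t_q=7/2 → seg 1, τ=1/2; S=-4+11/10·τ+21/20·τ²+-7/40·τ³=-1027/320

  seg 0: a=-1 b=-41/20 c=0 d=7/60
  seg 1: a=-4 b=11/10 c=21/20 d=-7/40
S(7/2) = -1027/320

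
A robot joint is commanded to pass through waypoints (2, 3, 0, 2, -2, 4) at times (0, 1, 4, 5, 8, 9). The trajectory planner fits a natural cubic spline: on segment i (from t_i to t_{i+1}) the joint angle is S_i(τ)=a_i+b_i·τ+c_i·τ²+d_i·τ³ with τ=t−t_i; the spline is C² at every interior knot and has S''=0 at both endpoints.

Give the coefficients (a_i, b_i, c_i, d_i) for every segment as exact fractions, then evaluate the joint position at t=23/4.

  seg 0: a=2 b=638/423 c=0 d=-215/423
  seg 1: a=3 b=-7/423 c=-215/141 d=1519/3807
  seg 2: a=0 b=680/423 c=874/423 d=-236/141
  seg 3: a=2 b=304/423 c=-1250/423 d=2882/3807
  seg 4: a=-2 b=1450/423 c=544/141 d=-544/423
S(23/4) = 1799/1504

Δ: Δ0=1, Δ1=-1, Δ2=2, Δ3=-4/3, Δ4=6
row 1: diag=8, rhs=-12; c'=3/8, d'=-3/2
row 2: denom=8−3·3/8=55/8; d'=(18−3·-3/2)/(55/8)=36/11
row 3: denom=8−1·8/55=432/55; d'=(-20−1·36/11)/(432/55)=-80/27
row 4: denom=8−3·55/144=329/48; d'=(44−3·-80/27)/(329/48)=1088/141
back: M4=1088/141
back: M3=-80/27−55/144·1088/141=-2500/423
back: M2=36/11−8/55·-2500/423=1748/423
back: M1=-3/2−3/8·1748/423=-430/141
M: M0=0, M1=-430/141, M2=1748/423, M3=-2500/423, M4=1088/141, M5=0
seg 0: a=2, c=M0/2=0, d=(M1−M0)/(6·1)=-215/423, b=Δ0−h0·(2M0+M1)/6=638/423
seg 1: a=3, c=M1/2=-215/141, d=(M2−M1)/(6·3)=1519/3807, b=Δ1−h1·(2M1+M2)/6=-7/423
seg 2: a=0, c=M2/2=874/423, d=(M3−M2)/(6·1)=-236/141, b=Δ2−h2·(2M2+M3)/6=680/423
seg 3: a=2, c=M3/2=-1250/423, d=(M4−M3)/(6·3)=2882/3807, b=Δ3−h3·(2M3+M4)/6=304/423
seg 4: a=-2, c=M4/2=544/141, d=(M5−M4)/(6·1)=-544/423, b=Δ4−h4·(2M4+M5)/6=1450/423
t_q=23/4 → seg 3, τ=3/4; S=2+304/423·τ+-1250/423·τ²+2882/3807·τ³=1799/1504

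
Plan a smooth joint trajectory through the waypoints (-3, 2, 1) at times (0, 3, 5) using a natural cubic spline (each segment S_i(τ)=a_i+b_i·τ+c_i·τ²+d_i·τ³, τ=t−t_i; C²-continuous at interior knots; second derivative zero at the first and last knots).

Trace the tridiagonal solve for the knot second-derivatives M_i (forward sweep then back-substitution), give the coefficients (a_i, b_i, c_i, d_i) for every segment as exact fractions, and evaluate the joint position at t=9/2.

Δ: Δ0=5/3, Δ1=-1/2
row 1: diag=10, rhs=-13; c'=1/5, d'=-13/10
back: M1=-13/10
M: M0=0, M1=-13/10, M2=0
seg 0: a=-3, c=M0/2=0, d=(M1−M0)/(6·3)=-13/180, b=Δ0−h0·(2M0+M1)/6=139/60
seg 1: a=2, c=M1/2=-13/20, d=(M2−M1)/(6·2)=13/120, b=Δ1−h1·(2M1+M2)/6=11/30
t_q=9/2 → seg 1, τ=3/2; S=2+11/30·τ+-13/20·τ²+13/120·τ³=93/64

  seg 0: a=-3 b=139/60 c=0 d=-13/180
  seg 1: a=2 b=11/30 c=-13/20 d=13/120
S(9/2) = 93/64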